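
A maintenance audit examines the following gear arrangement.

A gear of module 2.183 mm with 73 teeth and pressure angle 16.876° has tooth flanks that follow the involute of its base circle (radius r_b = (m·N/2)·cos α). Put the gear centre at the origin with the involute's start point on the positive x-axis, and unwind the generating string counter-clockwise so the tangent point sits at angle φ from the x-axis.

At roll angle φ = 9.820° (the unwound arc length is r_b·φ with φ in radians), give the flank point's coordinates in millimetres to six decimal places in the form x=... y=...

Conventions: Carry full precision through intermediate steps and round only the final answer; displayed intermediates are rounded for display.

x=77.359807 y=0.127585

single-mesh involute tooth geometry (73T wheel at module 2.183)
pitch radius r_p = m·N/2 = 2.183·73/2 = 79.679500
base radius r_b = r_p·cos α = 79.679500·cos 16.876° = 76.248124
roll angle φ = 9.820° = 0.17139133 rad
x = r_b·(cos φ + φ·sin φ) = 77.359807
y = r_b·(sin φ − φ·cos φ) = 0.127585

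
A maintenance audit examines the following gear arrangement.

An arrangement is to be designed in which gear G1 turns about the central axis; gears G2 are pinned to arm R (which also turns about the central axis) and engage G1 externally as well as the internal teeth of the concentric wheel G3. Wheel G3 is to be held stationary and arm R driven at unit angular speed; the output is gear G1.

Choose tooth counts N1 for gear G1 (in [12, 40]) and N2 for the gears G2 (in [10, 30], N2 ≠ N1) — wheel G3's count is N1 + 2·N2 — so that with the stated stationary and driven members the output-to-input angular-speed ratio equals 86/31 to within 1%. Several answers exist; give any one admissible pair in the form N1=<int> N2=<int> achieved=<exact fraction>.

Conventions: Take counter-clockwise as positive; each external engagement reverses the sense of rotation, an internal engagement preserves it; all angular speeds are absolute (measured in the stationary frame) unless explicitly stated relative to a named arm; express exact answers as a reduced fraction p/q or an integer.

N1=31 N2=12 achieved=86/31

planetary set to be sized for 86/31 (Willis relation)
Willis with ω_ring = 0: ω_sun/ω_arm = (N1+N3)/N1; set equal to 86/31  ⇒  N3/N1 = 86/31 − 1 = 55/31
N3 = N1 + 2·N2  ⇒  N2/N1 = (N3/N1 − 1)/2 = (55/31 − 1)/2 = 12/31
smallest multiple with N1 ≥ 12 and N2 ≥ 10: k = 1  ⇒  N1 = 1·31 = 31, N2 = 1·12 = 12 (N1 ≤ 40, N2 ≤ 30, N2 ≠ N1 ✓), N3 = 31 + 2·12 = 55
check: (N1+N3)/N1 with N1 = 31, N3 = 55 gives 86/31; |achieved − target| = 0 ≤ 43/1550 ✓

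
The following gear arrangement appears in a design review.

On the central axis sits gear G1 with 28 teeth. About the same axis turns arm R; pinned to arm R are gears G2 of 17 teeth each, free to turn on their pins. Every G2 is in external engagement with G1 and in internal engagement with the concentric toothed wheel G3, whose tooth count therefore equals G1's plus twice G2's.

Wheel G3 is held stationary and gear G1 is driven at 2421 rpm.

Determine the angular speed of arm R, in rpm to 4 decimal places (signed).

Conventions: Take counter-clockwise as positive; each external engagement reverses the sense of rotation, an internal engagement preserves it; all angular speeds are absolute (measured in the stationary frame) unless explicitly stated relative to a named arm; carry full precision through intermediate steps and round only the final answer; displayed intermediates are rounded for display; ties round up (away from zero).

+753.2000 rpm

planetary set (28T centre, 17T on arm, 62T internal) — Willis relation
normalise by the input: solve with ω_sun = 1, then scale by 2421 rpm
ring teeth: 28 + 2·17 = 62
28(ω_sun−ω_arm) = −62(ω_ring−ω_arm),  ω_ring = 0, ω_sun = 1
28(1−ω_arm) = −62(0−ω_arm)  ⇒  90·ω_arm = 28  ⇒  ω_arm = 14/45
scale: ω_arm = 14/45 × 2421 rpm = +753.2000 rpm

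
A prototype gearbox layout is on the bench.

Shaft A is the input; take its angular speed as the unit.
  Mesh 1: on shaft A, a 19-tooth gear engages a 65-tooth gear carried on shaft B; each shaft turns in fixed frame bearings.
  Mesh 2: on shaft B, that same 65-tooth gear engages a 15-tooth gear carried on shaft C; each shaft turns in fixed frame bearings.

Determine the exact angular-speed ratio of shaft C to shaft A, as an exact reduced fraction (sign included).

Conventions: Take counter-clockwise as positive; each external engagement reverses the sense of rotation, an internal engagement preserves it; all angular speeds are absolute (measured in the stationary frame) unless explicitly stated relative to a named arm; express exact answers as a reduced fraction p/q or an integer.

class = fixed-axis compound train [2 meshes; 2 ratios multiply, 2 sense flips]
mesh 1 [19T→65T]: running ratio 19/65, sense −
mesh 2 [65T→15T]: running ratio 19/15, sense +
ω_out/ω_in = 19/15

19/15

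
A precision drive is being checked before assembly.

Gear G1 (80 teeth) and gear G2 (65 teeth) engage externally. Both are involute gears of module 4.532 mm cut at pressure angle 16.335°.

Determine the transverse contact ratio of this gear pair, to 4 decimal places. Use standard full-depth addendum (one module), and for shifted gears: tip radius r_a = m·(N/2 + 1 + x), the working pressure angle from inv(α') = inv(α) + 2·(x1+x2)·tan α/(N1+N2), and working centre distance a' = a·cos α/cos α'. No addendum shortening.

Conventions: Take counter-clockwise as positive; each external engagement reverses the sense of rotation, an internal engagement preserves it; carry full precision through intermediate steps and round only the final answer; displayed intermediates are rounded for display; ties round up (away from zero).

2.0716

single-mesh involute tooth geometry (80T engaging 65T at module 4.532)
base radii: r_b1 = 173.962390, r_b2 = 141.344442
tip radii: r_a1 = 185.812000, r_a2 = 151.822000
no profile shift: α' = α, a' = a
action lengths: √(r_a1²−r_b1²) = 65.293078, √(r_a2²−r_b2²) = 55.422634
base pitch p_b = π·m·cos α = 13.662974
CR = (65.293078 + 55.422634 − 328.570000·sin 16.33500°)/13.662974 = 2.071615
contact ratio ≈ 2.0716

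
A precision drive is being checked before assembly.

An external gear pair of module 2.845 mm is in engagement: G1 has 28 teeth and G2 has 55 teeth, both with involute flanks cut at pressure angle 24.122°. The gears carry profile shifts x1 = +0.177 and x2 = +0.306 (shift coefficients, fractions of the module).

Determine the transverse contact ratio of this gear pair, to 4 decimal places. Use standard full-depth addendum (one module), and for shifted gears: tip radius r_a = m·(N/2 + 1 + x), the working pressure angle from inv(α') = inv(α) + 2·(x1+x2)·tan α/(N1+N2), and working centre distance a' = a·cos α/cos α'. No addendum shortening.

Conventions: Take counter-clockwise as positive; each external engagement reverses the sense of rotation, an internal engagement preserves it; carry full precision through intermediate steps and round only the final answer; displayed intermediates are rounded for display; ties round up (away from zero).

recognized (one external pair, fixed centres): single-mesh tooth geometry, m = 2.845, N1 = 28, N2 = 55
base radii: r_b1 = 36.351938, r_b2 = 71.405592
tip radii: r_a1 = 43.178565, r_a2 = 81.953070
inv(α') = inv(24.122°) + 2·(+0.177+0.306)·tan α/(28+55) = 0.03198572  ⇒  α' = 25.51740°
a' = a·cos α / cos α' = 118.0675·cos 24.122°/cos 25.51740° = 119.404945
action lengths: √(r_a1²−r_b1²) = 23.300753, √(r_a2²−r_b2²) = 40.218741
base pitch p_b = π·m·cos α = 8.157356
CR = (23.300753 + 40.218741 − 119.404945·sin 25.51740°)/8.157356 = 1.481070
contact ratio ≈ 1.4811

1.4811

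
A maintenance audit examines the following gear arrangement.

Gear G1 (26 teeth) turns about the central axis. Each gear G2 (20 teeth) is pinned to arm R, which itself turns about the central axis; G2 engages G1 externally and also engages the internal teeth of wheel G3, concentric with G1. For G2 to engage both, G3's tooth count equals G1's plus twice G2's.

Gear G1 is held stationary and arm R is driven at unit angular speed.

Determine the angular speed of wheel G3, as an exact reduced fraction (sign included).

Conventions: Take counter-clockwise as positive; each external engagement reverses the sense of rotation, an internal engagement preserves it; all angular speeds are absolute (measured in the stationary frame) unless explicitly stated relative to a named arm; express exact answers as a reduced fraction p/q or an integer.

recognized (axles ride arm R): planetary set, 26/20/66 teeth
ring teeth: 26 + 2·20 = 66
26(ω_sun−ω_arm) = −66(ω_ring−ω_arm),  ω_sun = 0, ω_arm = 1
ω_ring = 1 − (26/66)(0−1) = 46/33
exact speed ratio = 46/33

46/33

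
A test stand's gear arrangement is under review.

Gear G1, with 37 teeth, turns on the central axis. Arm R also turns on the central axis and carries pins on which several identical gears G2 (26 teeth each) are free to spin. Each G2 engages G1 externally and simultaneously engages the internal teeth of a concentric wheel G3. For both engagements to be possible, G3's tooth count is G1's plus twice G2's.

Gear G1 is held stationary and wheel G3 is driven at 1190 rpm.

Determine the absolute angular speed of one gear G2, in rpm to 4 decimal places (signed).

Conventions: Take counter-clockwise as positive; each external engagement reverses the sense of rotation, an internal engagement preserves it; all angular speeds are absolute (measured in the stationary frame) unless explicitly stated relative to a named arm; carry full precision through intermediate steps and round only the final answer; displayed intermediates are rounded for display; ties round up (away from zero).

recognized (axles ride arm R): planetary set, 37/26/89 teeth
normalise by the input: solve with ω_ring = 1, then scale by 1190 rpm
ring teeth: 37 + 2·26 = 89
37(ω_sun−ω_arm) = −89(ω_ring−ω_arm),  ω_sun = 0, ω_ring = 1
37(0−ω_arm) = −89(1−ω_arm)  ⇒  126·ω_arm = 89  ⇒  ω_arm = 89/126
sun–planet mesh: 37·(0−89/126) = −26·(ω_p−ω_arm)  ⇒  ω_p−ω_arm = 3293/3276
ω_p = 89/126 + 3293/3276 = 89/52
scale: ω_p = 89/52 × 1190 rpm = +2036.7308 rpm

+2036.7308 rpm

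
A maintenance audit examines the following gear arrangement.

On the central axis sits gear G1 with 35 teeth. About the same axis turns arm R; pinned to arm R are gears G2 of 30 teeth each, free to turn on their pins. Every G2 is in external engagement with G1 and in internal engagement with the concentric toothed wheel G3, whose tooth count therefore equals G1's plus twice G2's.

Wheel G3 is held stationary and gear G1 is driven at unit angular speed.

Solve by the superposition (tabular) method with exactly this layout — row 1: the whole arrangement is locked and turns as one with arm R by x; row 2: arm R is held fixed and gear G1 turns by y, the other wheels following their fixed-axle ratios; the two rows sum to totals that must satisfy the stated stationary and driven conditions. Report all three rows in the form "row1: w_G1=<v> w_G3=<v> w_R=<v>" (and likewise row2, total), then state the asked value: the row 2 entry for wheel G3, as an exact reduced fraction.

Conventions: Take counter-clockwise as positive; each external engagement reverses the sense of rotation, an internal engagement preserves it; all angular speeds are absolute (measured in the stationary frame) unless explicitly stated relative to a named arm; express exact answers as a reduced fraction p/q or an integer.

class = planetary set [G3 = 35+2·30 = 95; Willis about the carrier]
superposition row 1 [locked train]: every member turns x
row 2 — arm fixed, fixed-axis ratios: sun y, ring −(35/95)·y, arm 0
boundary: total ω_ring = x − (35/95)·y = 0 and total ω_sun = x + y = 1  ⇒  y = 19/26, x = 7/26
row 2 ring = −(35/95)·19/26 = -7/26
totals (row 1 + row 2): sun 7/26 + 19/26 = 1, ring 7/26 + (-7/26) = 0, arm 7/26 + 0 = 7/26
asked cell (row2, ring) = -7/26

row1: w_G1=7/26 w_G3=7/26 w_R=7/26
row2: w_G1=19/26 w_G3=-7/26 w_R=0
total: w_G1=1 w_G3=0 w_R=7/26
asked value: -7/26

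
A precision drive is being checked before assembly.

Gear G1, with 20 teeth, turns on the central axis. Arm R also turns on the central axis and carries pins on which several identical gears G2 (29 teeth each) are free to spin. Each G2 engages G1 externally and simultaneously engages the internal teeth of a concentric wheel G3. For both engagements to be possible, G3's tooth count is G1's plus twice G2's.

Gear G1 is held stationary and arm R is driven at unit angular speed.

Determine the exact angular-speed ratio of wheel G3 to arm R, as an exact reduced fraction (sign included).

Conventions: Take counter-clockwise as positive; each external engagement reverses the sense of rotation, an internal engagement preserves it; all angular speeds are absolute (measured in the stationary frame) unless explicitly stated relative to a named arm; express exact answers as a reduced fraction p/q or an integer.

recognized (axles ride arm R): planetary set, 20/29/78 teeth
ring teeth: 20 + 2·29 = 78
20(ω_sun−ω_arm) = −78(ω_ring−ω_arm),  ω_sun = 0, ω_arm = 1
ω_ring = 1 − (20/78)(0−1) = 49/39
ω_out/ω_in = 49/39

49/39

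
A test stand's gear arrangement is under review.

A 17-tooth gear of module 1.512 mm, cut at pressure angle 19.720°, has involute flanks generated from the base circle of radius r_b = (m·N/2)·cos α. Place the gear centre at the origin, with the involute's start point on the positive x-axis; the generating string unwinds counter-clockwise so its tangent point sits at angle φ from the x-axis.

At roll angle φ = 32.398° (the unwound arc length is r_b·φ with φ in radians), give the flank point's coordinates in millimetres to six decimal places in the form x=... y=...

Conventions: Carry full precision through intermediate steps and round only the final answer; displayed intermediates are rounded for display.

x=13.880513 y=0.706055

recognized (one wheel, involute flank): single-mesh tooth geometry, m = 1.512, N = 17
pitch radius r_p = m·N/2 = 1.512·17/2 = 12.852000
base radius r_b = r_p·cos α = 12.852000·cos 19.720° = 12.098266
roll angle φ = 32.398° = 0.56545177 rad
x = r_b·(cos φ + φ·sin φ) = 13.880513
y = r_b·(sin φ − φ·cos φ) = 0.706055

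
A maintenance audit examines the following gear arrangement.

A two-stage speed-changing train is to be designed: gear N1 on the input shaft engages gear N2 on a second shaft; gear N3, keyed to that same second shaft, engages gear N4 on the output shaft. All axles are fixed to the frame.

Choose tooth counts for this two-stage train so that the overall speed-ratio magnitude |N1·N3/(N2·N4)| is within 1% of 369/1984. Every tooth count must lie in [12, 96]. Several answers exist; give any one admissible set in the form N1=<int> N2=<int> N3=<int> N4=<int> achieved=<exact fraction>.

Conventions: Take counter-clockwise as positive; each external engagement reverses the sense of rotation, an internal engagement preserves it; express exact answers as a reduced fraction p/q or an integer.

2-stage fixed-axis compound train for ratio 369/1984
target = 369/1984 in lowest terms: an exact hit needs N1·N3 = k·369 and N2·N4 = k·1984 for one integer k, every count in [12, 96]; additionally prefer no 1:1 stage (N1 ≠ N2, N3 ≠ N4)
k = 1: no 1:1-free in-range split of k·369 and k·1984 into factor pairs; take k = 2
k = 2: N1·N3 = 738 = 18·41, N2·N4 = 3968 = 62·64
achieved = 18·41/(62·64) = 369/1984; |achieved − target| = 0 ≤ 369/198400 ✓

N1=18 N2=62 N3=41 N4=64 achieved=369/1984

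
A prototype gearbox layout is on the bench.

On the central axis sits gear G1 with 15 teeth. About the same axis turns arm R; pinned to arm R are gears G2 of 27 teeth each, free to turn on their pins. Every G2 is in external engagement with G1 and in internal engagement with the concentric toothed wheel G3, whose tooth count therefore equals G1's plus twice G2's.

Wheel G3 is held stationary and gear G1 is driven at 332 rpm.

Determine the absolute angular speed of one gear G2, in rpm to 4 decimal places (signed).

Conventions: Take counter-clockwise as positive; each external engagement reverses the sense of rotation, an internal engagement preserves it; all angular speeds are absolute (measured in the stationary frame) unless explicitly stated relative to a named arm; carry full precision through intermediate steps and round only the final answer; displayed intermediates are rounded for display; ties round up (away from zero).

planetary set (15T centre, 27T on arm, 69T internal) — Willis relation
normalise by the input: solve with ω_sun = 1, then scale by 332 rpm
ring teeth: 15 + 2·27 = 69
15(ω_sun−ω_arm) = −69(ω_ring−ω_arm),  ω_ring = 0, ω_sun = 1
15(1−ω_arm) = −69(0−ω_arm)  ⇒  84·ω_arm = 15  ⇒  ω_arm = 5/28
sun–planet mesh: 15·(1−5/28) = −27·(ω_p−ω_arm)  ⇒  ω_p−ω_arm = -115/252
ω_p = 5/28 − 115/252 = -5/18
scale: ω_p = -5/18 × 332 rpm = -92.2222 rpm

-92.2222 rpm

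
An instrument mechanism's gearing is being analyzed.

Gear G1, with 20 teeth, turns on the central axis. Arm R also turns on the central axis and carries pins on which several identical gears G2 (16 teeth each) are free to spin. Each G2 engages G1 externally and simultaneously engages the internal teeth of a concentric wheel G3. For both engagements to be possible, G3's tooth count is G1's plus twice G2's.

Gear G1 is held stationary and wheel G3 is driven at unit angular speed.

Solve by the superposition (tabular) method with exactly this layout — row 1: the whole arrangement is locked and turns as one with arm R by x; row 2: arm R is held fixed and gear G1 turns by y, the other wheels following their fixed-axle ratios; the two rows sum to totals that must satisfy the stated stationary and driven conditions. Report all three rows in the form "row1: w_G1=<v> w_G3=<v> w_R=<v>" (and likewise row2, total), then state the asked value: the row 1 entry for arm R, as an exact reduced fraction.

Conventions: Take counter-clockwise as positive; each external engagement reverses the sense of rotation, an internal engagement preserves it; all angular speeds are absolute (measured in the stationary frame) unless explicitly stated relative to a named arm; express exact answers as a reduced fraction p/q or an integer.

planetary set (20T centre, 16T on arm, 52T internal) — Willis relation
row 1 (train locked, turned with arm): all members turn x
row 2 (arm held, sun turns y): ω_ring = −(20/52)·y, ω_arm = 0
boundary: total ω_sun = x + y = 0 and total ω_ring = x − (20/52)·y = 1  ⇒  y = -13/18, x = 13/18
row 2 ring = −(20/52)·(-13/18) = 5/18
totals (row 1 + row 2): sun 13/18 + (-13/18) = 0, ring 13/18 + 5/18 = 1, arm 13/18 + 0 = 13/18
asked cell (row1, arm) = 13/18

row1: w_G1=13/18 w_G3=13/18 w_R=13/18
row2: w_G1=-13/18 w_G3=5/18 w_R=0
total: w_G1=0 w_G3=1 w_R=13/18
asked value: 13/18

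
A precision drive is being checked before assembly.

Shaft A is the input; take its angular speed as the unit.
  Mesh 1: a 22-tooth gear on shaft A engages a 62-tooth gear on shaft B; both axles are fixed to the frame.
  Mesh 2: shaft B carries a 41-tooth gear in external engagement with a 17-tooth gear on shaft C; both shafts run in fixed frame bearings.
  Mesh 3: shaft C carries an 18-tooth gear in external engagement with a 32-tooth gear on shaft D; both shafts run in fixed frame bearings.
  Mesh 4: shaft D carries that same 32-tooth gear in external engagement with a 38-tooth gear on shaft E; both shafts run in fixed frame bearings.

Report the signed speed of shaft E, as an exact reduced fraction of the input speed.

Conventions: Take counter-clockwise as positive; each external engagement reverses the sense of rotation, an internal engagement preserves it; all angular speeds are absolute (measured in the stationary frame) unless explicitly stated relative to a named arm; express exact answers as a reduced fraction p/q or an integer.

4-mesh fixed-axis compound train (all bearings frame-fixed)
mesh 1 [22T→62T]: |ω|/ω_in = 1×22/62 = 11/31, sense flips to −
mesh 2 [41T→17T]: |ω|/ω_in = (11/31)×41/17 = 451/527, sense flips to +
mesh 3 [18T→32T]: |ω|/ω_in = (451/527)×18/32 = 4059/8432, sense flips to −
mesh 4 [32T→38T]: |ω|/ω_in = (4059/8432)×32/38 = 4059/10013, sense flips to +
signed output speed (× input speed) = 4059/10013

4059/10013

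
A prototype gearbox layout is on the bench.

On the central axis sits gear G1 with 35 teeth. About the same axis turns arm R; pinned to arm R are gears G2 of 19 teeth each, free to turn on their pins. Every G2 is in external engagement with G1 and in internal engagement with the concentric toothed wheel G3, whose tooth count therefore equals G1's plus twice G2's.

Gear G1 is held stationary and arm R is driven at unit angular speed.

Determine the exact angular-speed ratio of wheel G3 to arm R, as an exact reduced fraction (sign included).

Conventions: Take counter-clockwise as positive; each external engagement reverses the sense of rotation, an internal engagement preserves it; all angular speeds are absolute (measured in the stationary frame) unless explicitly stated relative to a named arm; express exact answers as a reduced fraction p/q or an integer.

108/73

topology: planetary set — G1 35T / G2 19T / G3 73T, arm = carrier (Willis)
ring teeth: 35 + 2·19 = 73
35(ω_sun−ω_arm) = −73(ω_ring−ω_arm),  ω_sun = 0, ω_arm = 1
ω_ring = 1 − (35/73)(0−1) = 108/73
ω_out/ω_in = 108/73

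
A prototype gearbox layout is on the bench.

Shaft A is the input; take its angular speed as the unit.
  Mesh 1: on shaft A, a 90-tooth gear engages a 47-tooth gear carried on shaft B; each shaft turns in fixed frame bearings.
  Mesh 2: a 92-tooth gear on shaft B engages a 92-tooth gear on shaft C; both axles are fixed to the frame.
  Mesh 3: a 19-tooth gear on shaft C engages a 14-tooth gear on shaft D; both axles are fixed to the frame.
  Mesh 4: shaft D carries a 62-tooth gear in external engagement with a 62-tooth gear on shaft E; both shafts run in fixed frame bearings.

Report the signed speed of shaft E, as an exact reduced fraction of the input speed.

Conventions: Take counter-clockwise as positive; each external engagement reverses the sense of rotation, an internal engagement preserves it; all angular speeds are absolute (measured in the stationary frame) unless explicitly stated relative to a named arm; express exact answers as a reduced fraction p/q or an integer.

855/329

4-mesh fixed-axis compound train (all bearings frame-fixed)
mesh 1 [90T→47T]: |ω|/ω_in = 1×90/47 = 90/47, sense flips to −
mesh 2 [92T→92T]: |ω|/ω_in = (90/47)×92/92 = 90/47, sense flips to +
mesh 3 [19T→14T]: |ω|/ω_in = (90/47)×19/14 = 855/329, sense flips to −
mesh 4 [62T→62T]: |ω|/ω_in = (855/329)×62/62 = 855/329, sense flips to +
signed output speed (× input speed) = 855/329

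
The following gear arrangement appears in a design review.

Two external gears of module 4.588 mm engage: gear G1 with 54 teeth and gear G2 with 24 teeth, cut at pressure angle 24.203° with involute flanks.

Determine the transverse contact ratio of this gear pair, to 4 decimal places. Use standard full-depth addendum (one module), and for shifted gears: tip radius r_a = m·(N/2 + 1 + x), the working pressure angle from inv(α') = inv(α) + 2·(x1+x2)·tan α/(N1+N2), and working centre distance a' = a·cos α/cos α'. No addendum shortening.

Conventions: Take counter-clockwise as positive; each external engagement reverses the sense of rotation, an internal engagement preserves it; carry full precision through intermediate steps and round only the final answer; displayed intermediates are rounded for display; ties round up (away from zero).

1.5179

class = single-mesh tooth geometry [involute pair 54T × 24T, m = 4.588]
base radii: r_b1 = 112.987133, r_b2 = 50.216503
tip radii: r_a1 = 128.464000, r_a2 = 59.644000
no profile shift: α' = α, a' = a
action lengths: √(r_a1²−r_b1²) = 61.130248, √(r_a2²−r_b2²) = 32.182441
base pitch p_b = π·m·cos α = 13.146650
CR = (61.130248 + 32.182441 − 178.932000·sin 24.20300°)/13.146650 = 1.517938
contact ratio ≈ 1.5179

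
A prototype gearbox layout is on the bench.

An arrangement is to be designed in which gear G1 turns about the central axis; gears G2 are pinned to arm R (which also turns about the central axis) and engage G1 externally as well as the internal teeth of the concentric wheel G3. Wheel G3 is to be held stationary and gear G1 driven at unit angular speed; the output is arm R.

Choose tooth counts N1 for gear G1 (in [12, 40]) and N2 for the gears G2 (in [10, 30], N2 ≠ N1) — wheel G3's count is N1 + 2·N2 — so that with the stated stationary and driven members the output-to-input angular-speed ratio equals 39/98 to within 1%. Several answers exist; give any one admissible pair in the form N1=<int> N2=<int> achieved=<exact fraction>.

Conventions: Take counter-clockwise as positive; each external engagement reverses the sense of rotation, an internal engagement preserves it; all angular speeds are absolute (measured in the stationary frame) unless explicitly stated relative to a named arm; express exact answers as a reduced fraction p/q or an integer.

design class (target 39/98): planetary set
Willis with ω_ring = 0: ω_arm/ω_sun = N1/(N1+N3); set equal to 39/98  ⇒  N3/N1 = 1/(39/98) − 1 = 59/39
N3 = N1 + 2·N2  ⇒  N2/N1 = (N3/N1 − 1)/2 = (59/39 − 1)/2 = 10/39
smallest multiple with N1 ≥ 12 and N2 ≥ 10: k = 1  ⇒  N1 = 1·39 = 39, N2 = 1·10 = 10 (N1 ≤ 40, N2 ≤ 30, N2 ≠ N1 ✓), N3 = 39 + 2·10 = 59
check: N1/(N1+N3) with N1 = 39, N3 = 59 gives 39/98; |achieved − target| = 0 ≤ 39/9800 ✓

N1=39 N2=10 achieved=39/98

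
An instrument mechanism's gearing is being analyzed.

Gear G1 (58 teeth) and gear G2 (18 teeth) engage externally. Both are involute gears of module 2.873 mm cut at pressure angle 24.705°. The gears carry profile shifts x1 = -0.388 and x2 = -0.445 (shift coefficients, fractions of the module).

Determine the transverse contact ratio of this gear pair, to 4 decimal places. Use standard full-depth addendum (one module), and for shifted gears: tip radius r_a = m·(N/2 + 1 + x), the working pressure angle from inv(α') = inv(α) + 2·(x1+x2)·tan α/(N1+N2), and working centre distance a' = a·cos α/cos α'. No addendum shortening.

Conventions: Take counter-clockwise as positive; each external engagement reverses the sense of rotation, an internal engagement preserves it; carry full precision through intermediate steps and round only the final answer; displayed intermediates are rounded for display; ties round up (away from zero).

1.6938

class = single-mesh tooth geometry [involute pair 58T × 18T, m = 2.873]
base radii: r_b1 = 75.691137, r_b2 = 23.490353
tip radii: r_a1 = 85.075276, r_a2 = 27.451515
inv(α') = inv(24.705°) + 2·(-0.388-0.445)·tan α/(58+18) = 0.01878588  ⇒  α' = 21.54465°
a' = a·cos α / cos α' = 109.1740·cos 24.705°/cos 21.54465° = 106.631664
action lengths: √(r_a1²−r_b1²) = 38.841400, √(r_a2²−r_b2²) = 14.205245
base pitch p_b = π·m·cos α = 8.199680
CR = (38.841400 + 14.205245 − 106.631664·sin 21.54465°)/8.199680 = 1.693811
contact ratio ≈ 1.6938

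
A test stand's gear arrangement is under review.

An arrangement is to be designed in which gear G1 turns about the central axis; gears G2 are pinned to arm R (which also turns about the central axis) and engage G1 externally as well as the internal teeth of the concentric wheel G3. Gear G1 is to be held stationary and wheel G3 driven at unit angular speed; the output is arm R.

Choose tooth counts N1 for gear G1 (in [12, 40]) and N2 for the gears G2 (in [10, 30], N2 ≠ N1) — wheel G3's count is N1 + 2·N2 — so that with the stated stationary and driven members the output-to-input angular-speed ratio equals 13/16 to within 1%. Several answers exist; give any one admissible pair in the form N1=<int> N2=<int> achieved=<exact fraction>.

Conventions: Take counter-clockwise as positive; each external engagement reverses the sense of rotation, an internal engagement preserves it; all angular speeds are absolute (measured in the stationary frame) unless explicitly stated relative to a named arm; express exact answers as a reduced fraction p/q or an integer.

N1=12 N2=20 achieved=13/16

planetary set to be sized for 13/16 (Willis relation)
Willis with ω_sun = 0: ω_arm/ω_ring = N3/(N1+N3); set equal to 13/16  ⇒  N3/N1 = (13/16)/(1 − 13/16) = 13/3
N3 = N1 + 2·N2  ⇒  N2/N1 = (N3/N1 − 1)/2 = (13/3 − 1)/2 = 5/3
smallest multiple with N1 ≥ 12 and N2 ≥ 10: k = 4  ⇒  N1 = 4·3 = 12, N2 = 4·5 = 20 (N1 ≤ 40, N2 ≤ 30, N2 ≠ N1 ✓), N3 = 12 + 2·20 = 52
check: N3/(N1+N3) with N1 = 12, N3 = 52 gives 13/16; |achieved − target| = 0 ≤ 13/1600 ✓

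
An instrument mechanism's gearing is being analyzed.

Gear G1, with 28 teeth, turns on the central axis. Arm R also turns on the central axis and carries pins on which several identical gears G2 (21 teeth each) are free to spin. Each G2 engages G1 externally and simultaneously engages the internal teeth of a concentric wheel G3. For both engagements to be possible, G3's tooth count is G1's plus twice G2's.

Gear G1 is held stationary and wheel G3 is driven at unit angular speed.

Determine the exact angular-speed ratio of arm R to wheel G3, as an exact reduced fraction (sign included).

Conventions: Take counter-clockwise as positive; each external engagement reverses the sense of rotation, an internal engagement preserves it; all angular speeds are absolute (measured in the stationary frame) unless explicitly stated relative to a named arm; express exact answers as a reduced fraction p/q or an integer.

planetary set (28T centre, 21T on arm, 70T internal) — Willis relation
ring teeth: 28 + 2·21 = 70
28(ω_sun−ω_arm) = −70(ω_ring−ω_arm),  ω_sun = 0, ω_ring = 1
28(0−ω_arm) = −70(1−ω_arm)  ⇒  98·ω_arm = 70  ⇒  ω_arm = 5/7
ω_out/ω_in = 5/7

5/7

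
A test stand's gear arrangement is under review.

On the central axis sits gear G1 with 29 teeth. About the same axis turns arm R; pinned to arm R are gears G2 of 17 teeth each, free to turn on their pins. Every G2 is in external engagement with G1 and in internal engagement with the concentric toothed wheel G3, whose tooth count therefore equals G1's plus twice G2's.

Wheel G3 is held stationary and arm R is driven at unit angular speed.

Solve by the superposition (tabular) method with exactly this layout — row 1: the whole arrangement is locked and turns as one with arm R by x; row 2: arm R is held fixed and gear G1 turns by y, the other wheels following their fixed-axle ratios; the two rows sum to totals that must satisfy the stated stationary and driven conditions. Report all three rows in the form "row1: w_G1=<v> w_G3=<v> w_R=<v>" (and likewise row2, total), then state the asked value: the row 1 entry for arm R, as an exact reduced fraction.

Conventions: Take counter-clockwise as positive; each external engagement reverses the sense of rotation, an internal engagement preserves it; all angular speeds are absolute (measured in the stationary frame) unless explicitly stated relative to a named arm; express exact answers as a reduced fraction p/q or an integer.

row1: w_G1=1 w_G3=1 w_R=1
row2: w_G1=63/29 w_G3=-1 w_R=0
total: w_G1=92/29 w_G3=0 w_R=1
asked value: 1

planetary set (29T centre, 17T on arm, 63T internal) — Willis relation
superposition row 1 [locked train]: every member turns x
row 2 (arm held, sun turns y): ω_ring = −(29/63)·y, ω_arm = 0
boundary: total ω_ring = x − (29/63)·y = 0 and total ω_arm = x = 1  ⇒  y = 63/29, x = 1
row 2 ring = −(29/63)·63/29 = -1
totals (row 1 + row 2): sun 1 + 63/29 = 92/29, ring 1 + (-1) = 0, arm 1 + 0 = 1
asked cell (row1, arm) = 1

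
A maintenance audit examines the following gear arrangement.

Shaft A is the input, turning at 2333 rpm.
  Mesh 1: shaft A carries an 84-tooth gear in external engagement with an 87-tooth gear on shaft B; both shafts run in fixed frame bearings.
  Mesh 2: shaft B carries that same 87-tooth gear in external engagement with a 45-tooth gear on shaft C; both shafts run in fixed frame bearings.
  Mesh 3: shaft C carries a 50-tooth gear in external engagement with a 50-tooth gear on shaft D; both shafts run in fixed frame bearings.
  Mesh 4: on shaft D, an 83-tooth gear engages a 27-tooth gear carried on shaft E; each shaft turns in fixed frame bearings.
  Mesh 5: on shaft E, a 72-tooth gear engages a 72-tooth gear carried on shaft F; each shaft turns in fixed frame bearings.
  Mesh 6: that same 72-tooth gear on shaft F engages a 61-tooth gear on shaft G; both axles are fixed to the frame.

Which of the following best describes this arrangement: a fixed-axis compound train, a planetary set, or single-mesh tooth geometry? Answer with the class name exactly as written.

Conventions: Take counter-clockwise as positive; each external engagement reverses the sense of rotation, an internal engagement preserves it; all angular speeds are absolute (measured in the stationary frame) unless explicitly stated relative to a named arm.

topology: fixed-axis compound train — 6 meshes, A→G
classification: fixed-axis compound train

fixed-axis compound train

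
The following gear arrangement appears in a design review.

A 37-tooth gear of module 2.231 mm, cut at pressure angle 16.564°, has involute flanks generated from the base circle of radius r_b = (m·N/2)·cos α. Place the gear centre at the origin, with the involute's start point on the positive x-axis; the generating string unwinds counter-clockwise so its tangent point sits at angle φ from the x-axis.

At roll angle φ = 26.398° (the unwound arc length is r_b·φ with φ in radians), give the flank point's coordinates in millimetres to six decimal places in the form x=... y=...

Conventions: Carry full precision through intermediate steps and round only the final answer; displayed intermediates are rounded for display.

x=43.539371 y=1.262528

topology: single-mesh involute geometry — m = 2.231, N = 37
pitch radius r_p = m·N/2 = 2.231·37/2 = 41.273500
base radius r_b = r_p·cos α = 41.273500·cos 16.564° = 39.560728
roll angle φ = 26.398° = 0.46073202 rad
x = r_b·(cos φ + φ·sin φ) = 43.539371
y = r_b·(sin φ − φ·cos φ) = 1.262528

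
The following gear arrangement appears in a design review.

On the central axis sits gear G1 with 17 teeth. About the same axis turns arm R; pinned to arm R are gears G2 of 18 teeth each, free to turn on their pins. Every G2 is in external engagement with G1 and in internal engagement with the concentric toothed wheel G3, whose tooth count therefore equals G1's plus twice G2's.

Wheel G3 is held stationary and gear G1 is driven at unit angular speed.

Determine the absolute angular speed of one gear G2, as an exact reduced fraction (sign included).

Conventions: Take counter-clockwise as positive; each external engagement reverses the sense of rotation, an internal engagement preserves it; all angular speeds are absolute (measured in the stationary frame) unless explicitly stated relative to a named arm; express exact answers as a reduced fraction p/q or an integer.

-17/36

planetary set (17T centre, 18T on arm, 53T internal) — Willis relation
ring teeth: 17 + 2·18 = 53
17(ω_sun−ω_arm) = −53(ω_ring−ω_arm),  ω_ring = 0, ω_sun = 1
17(1−ω_arm) = −53(0−ω_arm)  ⇒  70·ω_arm = 17  ⇒  ω_arm = 17/70
sun–planet mesh: 17·(1−17/70) = −18·(ω_p−ω_arm)  ⇒  ω_p−ω_arm = -901/1260
ω_p = 17/70 − 901/1260 = -17/36
exact speed ratio = -17/36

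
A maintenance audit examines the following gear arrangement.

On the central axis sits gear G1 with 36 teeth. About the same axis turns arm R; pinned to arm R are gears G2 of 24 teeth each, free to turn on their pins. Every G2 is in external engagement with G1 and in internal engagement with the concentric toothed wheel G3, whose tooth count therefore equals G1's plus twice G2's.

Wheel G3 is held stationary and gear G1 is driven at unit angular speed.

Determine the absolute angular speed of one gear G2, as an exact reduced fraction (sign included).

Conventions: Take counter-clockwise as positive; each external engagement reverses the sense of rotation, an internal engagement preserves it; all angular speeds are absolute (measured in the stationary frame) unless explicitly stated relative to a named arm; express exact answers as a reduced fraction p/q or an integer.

class = planetary set [G3 = 36+2·24 = 84; Willis about the carrier]
ring teeth: 36 + 2·24 = 84
36(ω_sun−ω_arm) = −84(ω_ring−ω_arm),  ω_ring = 0, ω_sun = 1
36(1−ω_arm) = −84(0−ω_arm)  ⇒  120·ω_arm = 36  ⇒  ω_arm = 3/10
sun–planet mesh: 36·(1−3/10) = −24·(ω_p−ω_arm)  ⇒  ω_p−ω_arm = -21/20
ω_p = 3/10 − 21/20 = -3/4
exact speed ratio = -3/4

-3/4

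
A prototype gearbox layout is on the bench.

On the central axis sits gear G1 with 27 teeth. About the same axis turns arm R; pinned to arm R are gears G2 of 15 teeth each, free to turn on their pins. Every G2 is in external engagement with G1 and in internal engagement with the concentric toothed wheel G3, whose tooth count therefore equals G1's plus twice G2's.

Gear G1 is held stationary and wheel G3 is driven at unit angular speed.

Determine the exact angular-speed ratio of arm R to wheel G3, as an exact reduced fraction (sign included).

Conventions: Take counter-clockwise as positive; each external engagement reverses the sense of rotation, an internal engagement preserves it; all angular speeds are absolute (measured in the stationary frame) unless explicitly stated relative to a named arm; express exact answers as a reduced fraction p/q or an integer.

19/28

class = planetary set [G3 = 27+2·15 = 57; Willis about the carrier]
ring teeth: 27 + 2·15 = 57
27(ω_sun−ω_arm) = −57(ω_ring−ω_arm),  ω_sun = 0, ω_ring = 1
27(0−ω_arm) = −57(1−ω_arm)  ⇒  84·ω_arm = 57  ⇒  ω_arm = 19/28
ω_out/ω_in = 19/28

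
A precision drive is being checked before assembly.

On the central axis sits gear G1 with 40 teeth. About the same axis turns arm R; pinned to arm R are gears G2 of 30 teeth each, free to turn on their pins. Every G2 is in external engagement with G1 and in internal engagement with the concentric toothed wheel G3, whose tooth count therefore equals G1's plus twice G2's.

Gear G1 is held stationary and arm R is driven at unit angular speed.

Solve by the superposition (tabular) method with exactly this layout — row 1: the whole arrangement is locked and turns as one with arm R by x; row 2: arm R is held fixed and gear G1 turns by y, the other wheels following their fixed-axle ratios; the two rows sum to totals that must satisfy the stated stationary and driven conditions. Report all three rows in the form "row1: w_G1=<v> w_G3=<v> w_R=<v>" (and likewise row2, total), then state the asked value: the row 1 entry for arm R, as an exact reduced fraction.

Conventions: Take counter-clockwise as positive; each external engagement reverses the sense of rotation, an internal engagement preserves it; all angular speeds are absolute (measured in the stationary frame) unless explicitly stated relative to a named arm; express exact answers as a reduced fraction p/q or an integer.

row1: w_G1=1 w_G3=1 w_R=1
row2: w_G1=-1 w_G3=2/5 w_R=0
total: w_G1=0 w_G3=7/5 w_R=1
asked value: 1

recognized (axles ride arm R): planetary set, 40/30/100 teeth
row 1: whole set turns with the arm by x
row 2 (arm held, sun turns y): ω_ring = −(40/100)·y, ω_arm = 0
boundary: total ω_sun = x + y = 0 and total ω_arm = x = 1  ⇒  y = -1, x = 1
row 2 ring = −(40/100)·(-1) = 2/5
totals (row 1 + row 2): sun 1 + (-1) = 0, ring 1 + 2/5 = 7/5, arm 1 + 0 = 1
asked cell (row1, arm) = 1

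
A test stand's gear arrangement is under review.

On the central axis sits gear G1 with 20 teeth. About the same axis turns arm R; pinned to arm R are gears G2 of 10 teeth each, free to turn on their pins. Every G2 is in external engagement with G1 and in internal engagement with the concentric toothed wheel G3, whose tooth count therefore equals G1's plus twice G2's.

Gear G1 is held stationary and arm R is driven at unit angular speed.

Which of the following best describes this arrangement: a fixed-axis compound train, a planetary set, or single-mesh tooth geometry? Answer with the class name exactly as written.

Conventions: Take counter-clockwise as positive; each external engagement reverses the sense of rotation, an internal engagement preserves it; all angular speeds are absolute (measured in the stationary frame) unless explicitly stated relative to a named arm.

recognized (axles ride arm R): planetary set, 20/10/40 teeth
classification: planetary set

planetary set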